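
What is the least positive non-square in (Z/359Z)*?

(2/359) = +1, so 2 is a residue.
(3/359) = +1, so 3 is a residue.
(4/359) = +1, so 4 is a residue.
(5/359) = +1, so 5 is a residue.
(6/359) = +1, so 6 is a residue.
(7/359) = −1, so 7 is the smallest positive non-residue mod 359.

7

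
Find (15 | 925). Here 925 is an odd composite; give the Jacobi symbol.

Reciprocity: 15 ≡ 3 and 925 ≡ 1 (mod 4), so (15/925) = +(925/15).
Reduce top mod 15: now compute (10/15).
Pull out 2: since 15 ≡ 7 (mod 8), (2/15) = +1.
Reciprocity: 5 ≡ 1 and 15 ≡ 3 (mod 4), so (5/15) = +(15/5).
Reduce top mod 5: now compute (0/5).
Top reduces to 0: gcd > 1, so the symbol is 0.

0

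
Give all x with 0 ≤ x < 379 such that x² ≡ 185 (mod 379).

180, 199

Since 379 ≡ 3 (mod 4), a square root of 185 is 185^((379+1)/4) = 185^95 mod 379.
Repeated squaring: 185^2≡115, 185^4≡339, 185^8≡84, 185^16≡234, 185^32≡180, 185^64≡185 (mod 379).
185^95 = 185^(64+16+8+4+2+1) ≡ 180 (mod 379).
Check: 180² = 32400 ≡ 185 (mod 379). The two roots are 180 and 199.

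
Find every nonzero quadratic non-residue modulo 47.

5 10 11 13 15 19 20 22 23 26 29 30 31 33 35 38 39 40 41 43 44 45 46

Square k = 1,…,23 (k and 47−k give the same square):
1²=1, 2²=4, 3²=9, 4²=16, 5²=25, 6²=36, 7²≡2, 8²≡17, 9²≡34, 10²≡6, 11²≡27, 12²≡3, 13²≡28, 14²≡8, 15²≡37, 16²≡21, 17²≡7, 18²≡42, 19²≡32, 20²≡24, 21²≡18, 22²≡14, 23²≡12 (mod 47).
The residues are {1, 2, 3, 4, 6, 7, 8, 9, 12, 14, 16, 17, 18, 21, 24, 25, 27, 28, 32, 34, 36, 37, 42}; the non-residues are the remaining 23 nonzero classes.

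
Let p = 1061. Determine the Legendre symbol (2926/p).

-1

Euler's criterion: (2926/1061) ≡ 804^530 (mod 1061).
804^2 ≡ 267 (mod 1061)
804^4 ≡ 202 (mod 1061)
804^8 ≡ 486 (mod 1061)
804^16 ≡ 654 (mod 1061)
804^32 ≡ 133 (mod 1061)
804^64 ≡ 713 (mod 1061)
804^128 ≡ 150 (mod 1061)
804^256 ≡ 219 (mod 1061)
804^512 ≡ 216 (mod 1061)
804^530 = 804^(512+16+2) ≡ 1060 (mod 1061).
Result is 1060 ≡ −1, so (2926/1061) = −1.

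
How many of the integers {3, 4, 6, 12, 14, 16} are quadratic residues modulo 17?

(3/17) = -1 → non-residue.
(4/17) = +1 → QR.
(6/17) = -1 → non-residue.
(12/17) = -1 → non-residue.
(14/17) = -1 → non-residue.
(16/17) = +1 → QR.
Total quadratic residues among the 6: 2.

2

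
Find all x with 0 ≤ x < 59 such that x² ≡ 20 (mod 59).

Since 59 ≡ 3 (mod 4), a square root of 20 is 20^((59+1)/4) = 20^15 mod 59.
Repeated squaring: 20^2≡46, 20^4≡51, 20^8≡5 (mod 59).
20^15 = 20^(8+4+2+1) ≡ 16 (mod 59).
Check: 16² = 256 ≡ 20 (mod 59). The two roots are 16 and 43.

16, 43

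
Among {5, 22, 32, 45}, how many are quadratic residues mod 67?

1

(5/67) = -1 → non-residue.
(22/67) = +1 → QR.
(32/67) = -1 → non-residue.
(45/67) = -1 → non-residue.
Total quadratic residues among the 4: 1.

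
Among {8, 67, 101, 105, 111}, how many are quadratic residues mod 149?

(8/149) = -1 → non-residue.
(67/149) = +1 → QR.
(101/149) = -1 → non-residue.
(105/149) = -1 → non-residue.
(111/149) = -1 → non-residue.
Total quadratic residues among the 5: 1.

1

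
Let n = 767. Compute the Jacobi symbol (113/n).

Reciprocity: 113 ≡ 1 and 767 ≡ 3 (mod 4), so (113/767) = +(767/113).
Reduce top mod 113: now compute (89/113).
Reciprocity: 89 ≡ 1 and 113 ≡ 1 (mod 4), so (89/113) = +(113/89).
Reduce top mod 89: now compute (24/89).
Pull out 2^3: since 89 ≡ 1 (mod 8), (2/89) = +1, so (2/89)^3 = +1.
Reciprocity: 3 ≡ 3 and 89 ≡ 1 (mod 4), so (3/89) = +(89/3).
Reduce top mod 3: now compute (2/3).
Pull out 2: since 3 ≡ 3 (mod 8), (2/3) = -1.
Reached (1/3) = 1. Collecting the sign flips along the way, the symbol is -1.

-1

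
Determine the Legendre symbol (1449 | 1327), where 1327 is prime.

First reduce: 1449 ≡ 122 (mod 1327).
Pull out 2: since 1327 ≡ 7 (mod 8), (2/1327) = +1.
Reciprocity: 61 ≡ 1 and 1327 ≡ 3 (mod 4), so (61/1327) = +(1327/61).
Reduce top mod 61: now compute (46/61).
Pull out 2: since 61 ≡ 5 (mod 8), (2/61) = -1.
Reciprocity: 23 ≡ 3 and 61 ≡ 1 (mod 4), so (23/61) = +(61/23).
Reduce top mod 23: now compute (15/23).
Reciprocity: 15 ≡ 3 and 23 ≡ 3 (mod 4), so (15/23) = −(23/15).
Reduce top mod 15: now compute (8/15).
Pull out 2^3: since 15 ≡ 7 (mod 8), (2/15) = +1, so (2/15)^3 = +1.
Reached (1/15) = 1. Collecting the sign flips along the way, the symbol is +1.

1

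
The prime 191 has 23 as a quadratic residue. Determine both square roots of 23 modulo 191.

Since 191 ≡ 3 (mod 4), a square root of 23 is 23^((191+1)/4) = 23^48 mod 191.
Repeated squaring: 23^2≡147, 23^4≡26, 23^8≡103, 23^16≡104, 23^32≡120 (mod 191).
23^48 = 23^(32+16) ≡ 65 (mod 191).
Check: 65² = 4225 ≡ 23 (mod 191). The two roots are 65 and 126.

65, 126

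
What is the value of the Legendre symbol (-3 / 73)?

1

First reduce: -3 ≡ 70 (mod 73).
Pull out 2: since 73 ≡ 1 (mod 8), (2/73) = +1.
Reciprocity: 35 ≡ 3 and 73 ≡ 1 (mod 4), so (35/73) = +(73/35).
Reduce top mod 35: now compute (3/35).
Reciprocity: 3 ≡ 3 and 35 ≡ 3 (mod 4), so (3/35) = −(35/3).
Reduce top mod 3: now compute (2/3).
Pull out 2: since 3 ≡ 3 (mod 8), (2/3) = -1.
Reached (1/3) = 1. Collecting the sign flips along the way, the symbol is +1.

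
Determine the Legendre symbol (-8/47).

First reduce: -8 ≡ 39 (mod 47).
Reciprocity: 39 ≡ 3 and 47 ≡ 3 (mod 4), so (39/47) = −(47/39).
Reduce top mod 39: now compute (8/39).
Pull out 2^3: since 39 ≡ 7 (mod 8), (2/39) = +1, so (2/39)^3 = +1.
Reached (1/39) = 1. Collecting the sign flips along the way, the symbol is -1.

-1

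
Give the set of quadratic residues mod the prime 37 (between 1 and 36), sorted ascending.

1, 3, 4, 7, 9, 10, 11, 12, 16, 21, 25, 26, 27, 28, 30, 33, 34, 36

Square k = 1,…,18 (k and 37−k give the same square):
1²=1, 2²=4, 3²=9, 4²=16, 5²=25, 6²=36, 7²≡12, 8²≡27, 9²≡7, 10²≡26, 11²≡10, 12²≡33, 13²≡21, 14²≡11, 15²≡3, 16²≡34, 17²≡30, 18²≡28 (mod 37).
So the quadratic residues mod 37 are {1, 3, 4, 7, 9, 10, 11, 12, 16, 21, 25, 26, 27, 28, 30, 33, 34, 36}.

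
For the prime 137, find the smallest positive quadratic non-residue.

(2/137) = +1, so 2 is a residue.
(3/137) = −1, so 3 is the smallest positive non-residue mod 137.

3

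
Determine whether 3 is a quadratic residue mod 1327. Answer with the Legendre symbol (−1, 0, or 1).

-1

Reciprocity: 3 ≡ 3 and 1327 ≡ 3 (mod 4), so (3/1327) = −(1327/3).
Reduce top mod 3: now compute (1/3).
Reached (1/3) = 1. Collecting the sign flips along the way, the symbol is -1.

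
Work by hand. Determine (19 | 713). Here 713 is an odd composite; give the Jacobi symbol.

-1

Reciprocity: 19 ≡ 3 and 713 ≡ 1 (mod 4), so (19/713) = +(713/19).
Reduce top mod 19: now compute (10/19).
Pull out 2: since 19 ≡ 3 (mod 8), (2/19) = -1.
Reciprocity: 5 ≡ 1 and 19 ≡ 3 (mod 4), so (5/19) = +(19/5).
Reduce top mod 5: now compute (4/5).
Pull out 2^2: since 5 ≡ 5 (mod 8), (2/5) = -1, so (2/5)^2 = +1.
Reached (1/5) = 1. Collecting the sign flips along the way, the symbol is -1.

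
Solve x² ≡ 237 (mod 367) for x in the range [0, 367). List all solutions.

139, 228

Since 367 ≡ 3 (mod 4), a square root of 237 is 237^((367+1)/4) = 237^92 mod 367.
Repeated squaring: 237^2≡18, 237^4≡324, 237^8≡14, 237^16≡196, 237^32≡248, 237^64≡215 (mod 367).
237^92 = 237^(64+16+8+4) ≡ 228 (mod 367).
Check: 228² = 51984 ≡ 237 (mod 367). The two roots are 139 and 228.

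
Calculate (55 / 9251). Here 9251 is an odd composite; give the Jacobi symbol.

Reciprocity: 55 ≡ 3 and 9251 ≡ 3 (mod 4), so (55/9251) = −(9251/55).
Reduce top mod 55: now compute (11/55).
Reciprocity: 11 ≡ 3 and 55 ≡ 3 (mod 4), so (11/55) = −(55/11).
Reduce top mod 11: now compute (0/11).
Top reduces to 0: gcd > 1, so the symbol is 0.

0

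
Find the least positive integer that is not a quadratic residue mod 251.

2

(2/251) = −1, so 2 is the smallest positive non-residue mod 251.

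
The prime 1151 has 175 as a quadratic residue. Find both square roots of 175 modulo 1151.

Since 1151 ≡ 3 (mod 4), a square root of 175 is 175^((1151+1)/4) = 175^288 mod 1151.
Repeated squaring: 175^2≡699, 175^4≡577, 175^8≡290, 175^16≡77, 175^32≡174, 175^64≡350, 175^128≡494, 175^256≡24 (mod 1151).
175^288 = 175^(256+32) ≡ 723 (mod 1151).
Check: 723² = 522729 ≡ 175 (mod 1151). The two roots are 428 and 723.

428, 723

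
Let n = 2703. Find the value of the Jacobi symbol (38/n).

Pull out 2: since 2703 ≡ 7 (mod 8), (2/2703) = +1.
Reciprocity: 19 ≡ 3 and 2703 ≡ 3 (mod 4), so (19/2703) = −(2703/19).
Reduce top mod 19: now compute (5/19).
Reciprocity: 5 ≡ 1 and 19 ≡ 3 (mod 4), so (5/19) = +(19/5).
Reduce top mod 5: now compute (4/5).
Pull out 2^2: since 5 ≡ 5 (mod 8), (2/5) = -1, so (2/5)^2 = +1.
Reached (1/5) = 1. Collecting the sign flips along the way, the symbol is -1.

-1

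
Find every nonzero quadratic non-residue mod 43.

2, 3, 5, 7, 8, 12, 18, 19, 20, 22, 26, 27, 28, 29, 30, 32, 33, 34, 37, 39, 42

Square k = 1,…,21 (k and 43−k give the same square):
1²=1, 2²=4, 3²=9, 4²=16, 5²=25, 6²=36, 7²≡6, 8²≡21, 9²≡38, 10²≡14, 11²≡35, 12²≡15, 13²≡40, 14²≡24, 15²≡10, 16²≡41, 17²≡31, 18²≡23, 19²≡17, 20²≡13, 21²≡11 (mod 43).
The residues are {1, 4, 6, 9, 10, 11, 13, 14, 15, 16, 17, 21, 23, 24, 25, 31, 35, 36, 38, 40, 41}; the non-residues are the remaining 21 nonzero classes.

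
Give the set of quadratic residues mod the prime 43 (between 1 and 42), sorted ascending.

Square k = 1,…,21 (k and 43−k give the same square):
1²=1, 2²=4, 3²=9, 4²=16, 5²=25, 6²=36, 7²≡6, 8²≡21, 9²≡38, 10²≡14, 11²≡35, 12²≡15, 13²≡40, 14²≡24, 15²≡10, 16²≡41, 17²≡31, 18²≡23, 19²≡17, 20²≡13, 21²≡11 (mod 43).
So the quadratic residues mod 43 are {1, 4, 6, 9, 10, 11, 13, 14, 15, 16, 17, 21, 23, 24, 25, 31, 35, 36, 38, 40, 41}.

1,4,6,9,10,11,13,14,15,16,17,21,23,24,25,31,35,36,38,40,41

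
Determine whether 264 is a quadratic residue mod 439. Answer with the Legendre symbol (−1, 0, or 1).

-1

Euler's criterion: (264/439) ≡ 264^219 (mod 439).
264^2 ≡ 334 (mod 439)
264^4 ≡ 50 (mod 439)
264^8 ≡ 305 (mod 439)
264^16 ≡ 396 (mod 439)
264^32 ≡ 93 (mod 439)
264^64 ≡ 308 (mod 439)
264^128 ≡ 40 (mod 439)
264^219 = 264^(128+64+16+8+2+1) ≡ 438 (mod 439).
Result is 438 ≡ −1, so (264/439) = −1.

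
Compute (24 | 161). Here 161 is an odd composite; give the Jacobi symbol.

Pull out 2^3: since 161 ≡ 1 (mod 8), (2/161) = +1, so (2/161)^3 = +1.
Reciprocity: 3 ≡ 3 and 161 ≡ 1 (mod 4), so (3/161) = +(161/3).
Reduce top mod 3: now compute (2/3).
Pull out 2: since 3 ≡ 3 (mod 8), (2/3) = -1.
Reached (1/3) = 1. Collecting the sign flips along the way, the symbol is -1.

-1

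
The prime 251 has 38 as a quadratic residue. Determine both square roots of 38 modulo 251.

Since 251 ≡ 3 (mod 4), a square root of 38 is 38^((251+1)/4) = 38^63 mod 251.
Repeated squaring: 38^2≡189, 38^4≡79, 38^8≡217, 38^16≡152, 38^32≡12 (mod 251).
38^63 = 38^(32+16+8+4+2+1) ≡ 17 (mod 251).
Check: 17² = 289 ≡ 38 (mod 251). The two roots are 17 and 234.

17, 234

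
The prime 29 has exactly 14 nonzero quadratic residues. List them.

1,4,5,6,7,9,13,16,20,22,23,24,25,28

Square k = 1,…,14 (k and 29−k give the same square):
1²=1, 2²=4, 3²=9, 4²=16, 5²=25, 6²≡7, 7²≡20, 8²≡6, 9²≡23, 10²≡13, 11²≡5, 12²≡28, 13²≡24, 14²≡22 (mod 29).
So the quadratic residues mod 29 are {1, 4, 5, 6, 7, 9, 13, 16, 20, 22, 23, 24, 25, 28}.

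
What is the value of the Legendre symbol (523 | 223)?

First reduce: 523 ≡ 77 (mod 223).
Reciprocity: 77 ≡ 1 and 223 ≡ 3 (mod 4), so (77/223) = +(223/77).
Reduce top mod 77: now compute (69/77).
Reciprocity: 69 ≡ 1 and 77 ≡ 1 (mod 4), so (69/77) = +(77/69).
Reduce top mod 69: now compute (8/69).
Pull out 2^3: since 69 ≡ 5 (mod 8), (2/69) = -1, so (2/69)^3 = -1.
Reached (1/69) = 1. Collecting the sign flips along the way, the symbol is -1.

-1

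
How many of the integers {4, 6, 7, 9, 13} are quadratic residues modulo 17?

(4/17) = +1 → QR.
(6/17) = -1 → non-residue.
(7/17) = -1 → non-residue.
(9/17) = +1 → QR.
(13/17) = +1 → QR.
Total quadratic residues among the 5: 3.

3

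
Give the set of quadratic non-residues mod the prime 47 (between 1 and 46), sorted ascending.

Square k = 1,…,23 (k and 47−k give the same square):
1²=1, 2²=4, 3²=9, 4²=16, 5²=25, 6²=36, 7²≡2, 8²≡17, 9²≡34, 10²≡6, 11²≡27, 12²≡3, 13²≡28, 14²≡8, 15²≡37, 16²≡21, 17²≡7, 18²≡42, 19²≡32, 20²≡24, 21²≡18, 22²≡14, 23²≡12 (mod 47).
The residues are {1, 2, 3, 4, 6, 7, 8, 9, 12, 14, 16, 17, 18, 21, 24, 25, 27, 28, 32, 34, 36, 37, 42}; the non-residues are the remaining 23 nonzero classes.

5 10 11 13 15 19 20 22 23 26 29 30 31 33 35 38 39 40 41 43 44 45 46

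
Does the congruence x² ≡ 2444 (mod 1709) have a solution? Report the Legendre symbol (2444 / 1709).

-1

First reduce: 2444 ≡ 735 (mod 1709).
Reciprocity: 735 ≡ 3 and 1709 ≡ 1 (mod 4), so (735/1709) = +(1709/735).
Reduce top mod 735: now compute (239/735).
Reciprocity: 239 ≡ 3 and 735 ≡ 3 (mod 4), so (239/735) = −(735/239).
Reduce top mod 239: now compute (18/239).
Pull out 2: since 239 ≡ 7 (mod 8), (2/239) = +1.
Reciprocity: 9 ≡ 1 and 239 ≡ 3 (mod 4), so (9/239) = +(239/9).
Reduce top mod 9: now compute (5/9).
Reciprocity: 5 ≡ 1 and 9 ≡ 1 (mod 4), so (5/9) = +(9/5).
Reduce top mod 5: now compute (4/5).
Pull out 2^2: since 5 ≡ 5 (mod 8), (2/5) = -1, so (2/5)^2 = +1.
Reached (1/5) = 1. Collecting the sign flips along the way, the symbol is -1.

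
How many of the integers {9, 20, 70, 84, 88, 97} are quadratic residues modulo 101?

6

(9/101) = +1 → QR.
(20/101) = +1 → QR.
(70/101) = +1 → QR.
(84/101) = +1 → QR.
(88/101) = +1 → QR.
(97/101) = +1 → QR.
Total quadratic residues among the 6: 6.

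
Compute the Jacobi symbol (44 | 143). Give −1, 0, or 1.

0

Pull out 2^2: since 143 ≡ 7 (mod 8), (2/143) = +1, so (2/143)^2 = +1.
Reciprocity: 11 ≡ 3 and 143 ≡ 3 (mod 4), so (11/143) = −(143/11).
Reduce top mod 11: now compute (0/11).
Top reduces to 0: gcd > 1, so the symbol is 0.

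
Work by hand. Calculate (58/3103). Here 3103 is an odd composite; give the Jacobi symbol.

Pull out 2: since 3103 ≡ 7 (mod 8), (2/3103) = +1.
Reciprocity: 29 ≡ 1 and 3103 ≡ 3 (mod 4), so (29/3103) = +(3103/29).
Reduce top mod 29: now compute (0/29).
Top reduces to 0: gcd > 1, so the symbol is 0.

0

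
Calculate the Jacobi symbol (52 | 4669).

Pull out 2^2: since 4669 ≡ 5 (mod 8), (2/4669) = -1, so (2/4669)^2 = +1.
Reciprocity: 13 ≡ 1 and 4669 ≡ 1 (mod 4), so (13/4669) = +(4669/13).
Reduce top mod 13: now compute (2/13).
Pull out 2: since 13 ≡ 5 (mod 8), (2/13) = -1.
Reached (1/13) = 1. Collecting the sign flips along the way, the symbol is -1.

-1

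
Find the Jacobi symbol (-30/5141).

First reduce: -30 ≡ 5111 (mod 5141).
Reciprocity: 5111 ≡ 3 and 5141 ≡ 1 (mod 4), so (5111/5141) = +(5141/5111).
Reduce top mod 5111: now compute (30/5111).
Pull out 2: since 5111 ≡ 7 (mod 8), (2/5111) = +1.
Reciprocity: 15 ≡ 3 and 5111 ≡ 3 (mod 4), so (15/5111) = −(5111/15).
Reduce top mod 15: now compute (11/15).
Reciprocity: 11 ≡ 3 and 15 ≡ 3 (mod 4), so (11/15) = −(15/11).
Reduce top mod 11: now compute (4/11).
Pull out 2^2: since 11 ≡ 3 (mod 8), (2/11) = -1, so (2/11)^2 = +1.
Reached (1/11) = 1. Collecting the sign flips along the way, the symbol is +1.

1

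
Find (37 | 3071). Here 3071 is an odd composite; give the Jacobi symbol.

Reciprocity: 37 ≡ 1 and 3071 ≡ 3 (mod 4), so (37/3071) = +(3071/37).
Reduce top mod 37: now compute (0/37).
Top reduces to 0: gcd > 1, so the symbol is 0.

0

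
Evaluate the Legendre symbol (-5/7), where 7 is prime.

Euler's criterion: (-5/7) ≡ 2^3 (mod 7).
2^2 ≡ 4 (mod 7)
2^3 = 2^(2+1) ≡ 1 (mod 7).
Result is 1, so (-5/7) = 1.

1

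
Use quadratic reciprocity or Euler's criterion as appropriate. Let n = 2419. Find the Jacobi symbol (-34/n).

-1

First reduce: -34 ≡ 2385 (mod 2419).
Reciprocity: 2385 ≡ 1 and 2419 ≡ 3 (mod 4), so (2385/2419) = +(2419/2385).
Reduce top mod 2385: now compute (34/2385).
Pull out 2: since 2385 ≡ 1 (mod 8), (2/2385) = +1.
Reciprocity: 17 ≡ 1 and 2385 ≡ 1 (mod 4), so (17/2385) = +(2385/17).
Reduce top mod 17: now compute (5/17).
Reciprocity: 5 ≡ 1 and 17 ≡ 1 (mod 4), so (5/17) = +(17/5).
Reduce top mod 5: now compute (2/5).
Pull out 2: since 5 ≡ 5 (mod 8), (2/5) = -1.
Reached (1/5) = 1. Collecting the sign flips along the way, the symbol is -1.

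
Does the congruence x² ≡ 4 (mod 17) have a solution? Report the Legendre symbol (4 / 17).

1

Pull out 2^2: since 17 ≡ 1 (mod 8), (2/17) = +1, so (2/17)^2 = +1.
Reached (1/17) = 1. Collecting the sign flips along the way, the symbol is +1.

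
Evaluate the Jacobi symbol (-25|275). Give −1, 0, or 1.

0

First reduce: -25 ≡ 250 (mod 275).
Pull out 2: since 275 ≡ 3 (mod 8), (2/275) = -1.
Reciprocity: 125 ≡ 1 and 275 ≡ 3 (mod 4), so (125/275) = +(275/125).
Reduce top mod 125: now compute (25/125).
Reciprocity: 25 ≡ 1 and 125 ≡ 1 (mod 4), so (25/125) = +(125/25).
Reduce top mod 25: now compute (0/25).
Top reduces to 0: gcd > 1, so the symbol is 0.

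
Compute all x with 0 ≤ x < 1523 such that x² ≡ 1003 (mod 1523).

108, 1415

Since 1523 ≡ 3 (mod 4), a square root of 1003 is 1003^((1523+1)/4) = 1003^381 mod 1523.
Repeated squaring: 1003^2≡829, 1003^4≡368, 1003^8≡1400, 1003^16≡1422, 1003^32≡1063, 1003^64≡1426, 1003^128≡271, 1003^256≡337 (mod 1523).
1003^381 = 1003^(256+64+32+16+8+4+1) ≡ 108 (mod 1523).
Check: 108² = 11664 ≡ 1003 (mod 1523). The two roots are 108 and 1415.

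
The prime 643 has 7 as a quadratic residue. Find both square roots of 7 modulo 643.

44, 599

Since 643 ≡ 3 (mod 4), a square root of 7 is 7^((643+1)/4) = 7^161 mod 643.
Repeated squaring: 7^2≡49, 7^4≡472, 7^8≡306, 7^16≡401, 7^32≡51, 7^64≡29, 7^128≡198 (mod 643).
7^161 = 7^(128+32+1) ≡ 599 (mod 643).
Check: 599² = 358801 ≡ 7 (mod 643). The two roots are 44 and 599.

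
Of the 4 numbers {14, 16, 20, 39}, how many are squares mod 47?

2

(14/47) = +1 → QR.
(16/47) = +1 → QR.
(20/47) = -1 → non-residue.
(39/47) = -1 → non-residue.
Total quadratic residues among the 4: 2.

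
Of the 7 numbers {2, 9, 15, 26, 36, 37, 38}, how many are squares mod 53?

5

(2/53) = -1 → non-residue.
(9/53) = +1 → QR.
(15/53) = +1 → QR.
(26/53) = -1 → non-residue.
(36/53) = +1 → QR.
(37/53) = +1 → QR.
(38/53) = +1 → QR.
Total quadratic residues among the 7: 5.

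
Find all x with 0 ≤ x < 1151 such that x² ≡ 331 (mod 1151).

453, 698

Since 1151 ≡ 3 (mod 4), a square root of 331 is 331^((1151+1)/4) = 331^288 mod 1151.
Repeated squaring: 331^2≡216, 331^4≡616, 331^8≡777, 331^16≡605, 331^32≡7, 331^64≡49, 331^128≡99, 331^256≡593 (mod 1151).
331^288 = 331^(256+32) ≡ 698 (mod 1151).
Check: 698² = 487204 ≡ 331 (mod 1151). The two roots are 453 and 698.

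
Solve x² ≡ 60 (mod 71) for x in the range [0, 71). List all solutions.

Since 71 ≡ 3 (mod 4), a square root of 60 is 60^((71+1)/4) = 60^18 mod 71.
Repeated squaring: 60^2≡50, 60^4≡15, 60^8≡12, 60^16≡2 (mod 71).
60^18 = 60^(16+2) ≡ 29 (mod 71).
Check: 29² = 841 ≡ 60 (mod 71). The two roots are 29 and 42.

29, 42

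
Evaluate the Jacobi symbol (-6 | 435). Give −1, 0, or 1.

First reduce: -6 ≡ 429 (mod 435).
Reciprocity: 429 ≡ 1 and 435 ≡ 3 (mod 4), so (429/435) = +(435/429).
Reduce top mod 429: now compute (6/429).
Pull out 2: since 429 ≡ 5 (mod 8), (2/429) = -1.
Reciprocity: 3 ≡ 3 and 429 ≡ 1 (mod 4), so (3/429) = +(429/3).
Reduce top mod 3: now compute (0/3).
Top reduces to 0: gcd > 1, so the symbol is 0.

0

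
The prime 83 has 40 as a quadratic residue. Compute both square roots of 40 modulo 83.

17, 66

Since 83 ≡ 3 (mod 4), a square root of 40 is 40^((83+1)/4) = 40^21 mod 83.
Repeated squaring: 40^2≡23, 40^4≡31, 40^8≡48, 40^16≡63 (mod 83).
40^21 = 40^(16+4+1) ≡ 17 (mod 83).
Check: 17² = 289 ≡ 40 (mod 83). The two roots are 17 and 66.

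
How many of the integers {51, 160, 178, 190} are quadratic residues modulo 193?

1

(51/193) = -1 → non-residue.
(160/193) = -1 → non-residue.
(178/193) = -1 → non-residue.
(190/193) = +1 → QR.
Total quadratic residues among the 4: 1.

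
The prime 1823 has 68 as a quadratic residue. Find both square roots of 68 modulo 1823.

Since 1823 ≡ 3 (mod 4), a square root of 68 is 68^((1823+1)/4) = 68^456 mod 1823.
Repeated squaring: 68^2≡978, 68^4≡1232, 68^8≡1088, 68^16≡617, 68^32≡1505, 68^64≡859, 68^128≡1389, 68^256≡587 (mod 1823).
68^456 = 68^(256+128+64+8) ≡ 308 (mod 1823).
Check: 308² = 94864 ≡ 68 (mod 1823). The two roots are 308 and 1515.

308, 1515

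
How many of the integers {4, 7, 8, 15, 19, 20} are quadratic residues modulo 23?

2

(4/23) = +1 → QR.
(7/23) = -1 → non-residue.
(8/23) = +1 → QR.
(15/23) = -1 → non-residue.
(19/23) = -1 → non-residue.
(20/23) = -1 → non-residue.
Total quadratic residues among the 6: 2.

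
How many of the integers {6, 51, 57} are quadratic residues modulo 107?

(6/107) = -1 → non-residue.
(51/107) = -1 → non-residue.
(57/107) = +1 → QR.
Total quadratic residues among the 3: 1.

1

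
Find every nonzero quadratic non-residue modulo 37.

2, 5, 6, 8, 13, 14, 15, 17, 18, 19, 20, 22, 23, 24, 29, 31, 32, 35

Square k = 1,…,18 (k and 37−k give the same square):
1²=1, 2²=4, 3²=9, 4²=16, 5²=25, 6²=36, 7²≡12, 8²≡27, 9²≡7, 10²≡26, 11²≡10, 12²≡33, 13²≡21, 14²≡11, 15²≡3, 16²≡34, 17²≡30, 18²≡28 (mod 37).
The residues are {1, 3, 4, 7, 9, 10, 11, 12, 16, 21, 25, 26, 27, 28, 30, 33, 34, 36}; the non-residues are the remaining 18 nonzero classes.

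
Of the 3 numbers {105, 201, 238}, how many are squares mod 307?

(105/307) = +1 → QR.
(201/307) = +1 → QR.
(238/307) = -1 → non-residue.
Total quadratic residues among the 3: 2.

2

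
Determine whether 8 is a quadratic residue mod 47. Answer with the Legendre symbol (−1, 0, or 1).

Pull out 2^3: since 47 ≡ 7 (mod 8), (2/47) = +1, so (2/47)^3 = +1.
Reached (1/47) = 1. Collecting the sign flips along the way, the symbol is +1.

1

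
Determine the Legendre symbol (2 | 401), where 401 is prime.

1

Pull out 2: since 401 ≡ 1 (mod 8), (2/401) = +1.
Reached (1/401) = 1. Collecting the sign flips along the way, the symbol is +1.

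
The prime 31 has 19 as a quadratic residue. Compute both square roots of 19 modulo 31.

Since 31 ≡ 3 (mod 4), a square root of 19 is 19^((31+1)/4) = 19^8 mod 31.
Repeated squaring: 19^2≡20, 19^4≡28, 19^8≡9 (mod 31).
19^8 = 19^(8) ≡ 9 (mod 31).
Check: 9² = 81 ≡ 19 (mod 31). The two roots are 9 and 22.

9, 22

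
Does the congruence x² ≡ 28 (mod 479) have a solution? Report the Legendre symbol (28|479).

1

Pull out 2^2: since 479 ≡ 7 (mod 8), (2/479) = +1, so (2/479)^2 = +1.
Reciprocity: 7 ≡ 3 and 479 ≡ 3 (mod 4), so (7/479) = −(479/7).
Reduce top mod 7: now compute (3/7).
Reciprocity: 3 ≡ 3 and 7 ≡ 3 (mod 4), so (3/7) = −(7/3).
Reduce top mod 3: now compute (1/3).
Reached (1/3) = 1. Collecting the sign flips along the way, the symbol is +1.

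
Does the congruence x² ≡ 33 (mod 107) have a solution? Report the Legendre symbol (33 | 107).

1

Euler's criterion: (33/107) ≡ 33^53 (mod 107).
33^2 ≡ 19 (mod 107)
33^4 ≡ 40 (mod 107)
33^8 ≡ 102 (mod 107)
33^16 ≡ 25 (mod 107)
33^32 ≡ 90 (mod 107)
33^53 = 33^(32+16+4+1) ≡ 1 (mod 107).
Result is 1, so (33/107) = 1.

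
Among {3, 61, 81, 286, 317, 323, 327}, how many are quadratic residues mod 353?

4

(3/353) = -1 → non-residue.
(61/353) = +1 → QR.
(81/353) = +1 → QR.
(286/353) = -1 → non-residue.
(317/353) = +1 → QR.
(323/353) = +1 → QR.
(327/353) = -1 → non-residue.
Total quadratic residues among the 7: 4.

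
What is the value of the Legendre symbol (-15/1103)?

1

First reduce: -15 ≡ 1088 (mod 1103).
Pull out 2^6: since 1103 ≡ 7 (mod 8), (2/1103) = +1, so (2/1103)^6 = +1.
Reciprocity: 17 ≡ 1 and 1103 ≡ 3 (mod 4), so (17/1103) = +(1103/17).
Reduce top mod 17: now compute (15/17).
Reciprocity: 15 ≡ 3 and 17 ≡ 1 (mod 4), so (15/17) = +(17/15).
Reduce top mod 15: now compute (2/15).
Pull out 2: since 15 ≡ 7 (mod 8), (2/15) = +1.
Reached (1/15) = 1. Collecting the sign flips along the way, the symbol is +1.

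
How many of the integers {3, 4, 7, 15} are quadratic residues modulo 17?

2

(3/17) = -1 → non-residue.
(4/17) = +1 → QR.
(7/17) = -1 → non-residue.
(15/17) = +1 → QR.
Total quadratic residues among the 4: 2.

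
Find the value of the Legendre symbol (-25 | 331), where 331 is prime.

First reduce: -25 ≡ 306 (mod 331).
Pull out 2: since 331 ≡ 3 (mod 8), (2/331) = -1.
Reciprocity: 153 ≡ 1 and 331 ≡ 3 (mod 4), so (153/331) = +(331/153).
Reduce top mod 153: now compute (25/153).
Reciprocity: 25 ≡ 1 and 153 ≡ 1 (mod 4), so (25/153) = +(153/25).
Reduce top mod 25: now compute (3/25).
Reciprocity: 3 ≡ 3 and 25 ≡ 1 (mod 4), so (3/25) = +(25/3).
Reduce top mod 3: now compute (1/3).
Reached (1/3) = 1. Collecting the sign flips along the way, the symbol is -1.

-1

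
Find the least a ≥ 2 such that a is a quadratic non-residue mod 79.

3

(2/79) = +1, so 2 is a residue.
(3/79) = −1, so 3 is the smallest positive non-residue mod 79.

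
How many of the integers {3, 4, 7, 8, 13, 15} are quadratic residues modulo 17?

(3/17) = -1 → non-residue.
(4/17) = +1 → QR.
(7/17) = -1 → non-residue.
(8/17) = +1 → QR.
(13/17) = +1 → QR.
(15/17) = +1 → QR.
Total quadratic residues among the 6: 4.

4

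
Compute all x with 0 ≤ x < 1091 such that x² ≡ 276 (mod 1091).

Since 1091 ≡ 3 (mod 4), a square root of 276 is 276^((1091+1)/4) = 276^273 mod 1091.
Repeated squaring: 276^2≡897, 276^4≡542, 276^8≡285, 276^16≡491, 276^32≡1061, 276^64≡900, 276^128≡478, 276^256≡465 (mod 1091).
276^273 = 276^(256+16+1) ≡ 962 (mod 1091).
Check: 962² = 925444 ≡ 276 (mod 1091). The two roots are 129 and 962.

129, 962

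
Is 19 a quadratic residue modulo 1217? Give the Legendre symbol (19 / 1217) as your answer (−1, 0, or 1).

1

Reciprocity: 19 ≡ 3 and 1217 ≡ 1 (mod 4), so (19/1217) = +(1217/19).
Reduce top mod 19: now compute (1/19).
Reached (1/19) = 1. Collecting the sign flips along the way, the symbol is +1.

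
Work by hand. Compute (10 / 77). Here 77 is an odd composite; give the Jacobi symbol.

1

Pull out 2: since 77 ≡ 5 (mod 8), (2/77) = -1.
Reciprocity: 5 ≡ 1 and 77 ≡ 1 (mod 4), so (5/77) = +(77/5).
Reduce top mod 5: now compute (2/5).
Pull out 2: since 5 ≡ 5 (mod 8), (2/5) = -1.
Reached (1/5) = 1. Collecting the sign flips along the way, the symbol is +1.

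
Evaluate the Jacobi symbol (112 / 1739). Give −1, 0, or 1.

Pull out 2^4: since 1739 ≡ 3 (mod 8), (2/1739) = -1, so (2/1739)^4 = +1.
Reciprocity: 7 ≡ 3 and 1739 ≡ 3 (mod 4), so (7/1739) = −(1739/7).
Reduce top mod 7: now compute (3/7).
Reciprocity: 3 ≡ 3 and 7 ≡ 3 (mod 4), so (3/7) = −(7/3).
Reduce top mod 3: now compute (1/3).
Reached (1/3) = 1. Collecting the sign flips along the way, the symbol is +1.

1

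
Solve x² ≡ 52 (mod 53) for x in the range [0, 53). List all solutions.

53 ≡ 1 (mod 4), so we find a root by search.
Trying successive values, 23² = 529 ≡ 52 (mod 53). The other root is 53 − 23 = 30.

23, 30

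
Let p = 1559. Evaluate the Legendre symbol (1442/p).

-1

Pull out 2: since 1559 ≡ 7 (mod 8), (2/1559) = +1.
Reciprocity: 721 ≡ 1 and 1559 ≡ 3 (mod 4), so (721/1559) = +(1559/721).
Reduce top mod 721: now compute (117/721).
Reciprocity: 117 ≡ 1 and 721 ≡ 1 (mod 4), so (117/721) = +(721/117).
Reduce top mod 117: now compute (19/117).
Reciprocity: 19 ≡ 3 and 117 ≡ 1 (mod 4), so (19/117) = +(117/19).
Reduce top mod 19: now compute (3/19).
Reciprocity: 3 ≡ 3 and 19 ≡ 3 (mod 4), so (3/19) = −(19/3).
Reduce top mod 3: now compute (1/3).
Reached (1/3) = 1. Collecting the sign flips along the way, the symbol is -1.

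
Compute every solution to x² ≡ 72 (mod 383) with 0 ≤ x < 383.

56, 327

Since 383 ≡ 3 (mod 4), a square root of 72 is 72^((383+1)/4) = 72^96 mod 383.
Repeated squaring: 72^2≡205, 72^4≡278, 72^8≡301, 72^16≡213, 72^32≡175, 72^64≡368 (mod 383).
72^96 = 72^(64+32) ≡ 56 (mod 383).
Check: 56² = 3136 ≡ 72 (mod 383). The two roots are 56 and 327.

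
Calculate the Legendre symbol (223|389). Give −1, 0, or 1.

1

Euler's criterion: (223/389) ≡ 223^194 (mod 389).
223^2 ≡ 326 (mod 389)
223^4 ≡ 79 (mod 389)
223^8 ≡ 17 (mod 389)
223^16 ≡ 289 (mod 389)
223^32 ≡ 275 (mod 389)
223^64 ≡ 159 (mod 389)
223^128 ≡ 385 (mod 389)
223^194 = 223^(128+64+2) ≡ 1 (mod 389).
Result is 1, so (223/389) = 1.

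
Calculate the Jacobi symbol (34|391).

0

Pull out 2: since 391 ≡ 7 (mod 8), (2/391) = +1.
Reciprocity: 17 ≡ 1 and 391 ≡ 3 (mod 4), so (17/391) = +(391/17).
Reduce top mod 17: now compute (0/17).
Top reduces to 0: gcd > 1, so the symbol is 0.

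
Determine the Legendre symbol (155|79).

1

First reduce: 155 ≡ 76 (mod 79).
Pull out 2^2: since 79 ≡ 7 (mod 8), (2/79) = +1, so (2/79)^2 = +1.
Reciprocity: 19 ≡ 3 and 79 ≡ 3 (mod 4), so (19/79) = −(79/19).
Reduce top mod 19: now compute (3/19).
Reciprocity: 3 ≡ 3 and 19 ≡ 3 (mod 4), so (3/19) = −(19/3).
Reduce top mod 3: now compute (1/3).
Reached (1/3) = 1. Collecting the sign flips along the way, the symbol is +1.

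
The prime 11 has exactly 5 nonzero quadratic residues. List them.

1,3,4,5,9

Square k = 1,…,5 (k and 11−k give the same square):
1²=1, 2²=4, 3²=9, 4²≡5, 5²≡3 (mod 11).
So the quadratic residues mod 11 are {1, 3, 4, 5, 9}.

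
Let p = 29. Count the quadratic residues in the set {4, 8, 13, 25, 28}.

(4/29) = +1 → QR.
(8/29) = -1 → non-residue.
(13/29) = +1 → QR.
(25/29) = +1 → QR.
(28/29) = +1 → QR.
Total quadratic residues among the 5: 4.

4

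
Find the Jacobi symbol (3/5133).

0

Reciprocity: 3 ≡ 3 and 5133 ≡ 1 (mod 4), so (3/5133) = +(5133/3).
Reduce top mod 3: now compute (0/3).
Top reduces to 0: gcd > 1, so the symbol is 0.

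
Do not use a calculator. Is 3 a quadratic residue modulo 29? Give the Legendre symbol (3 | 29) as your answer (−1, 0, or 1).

-1

Euler's criterion: (3/29) ≡ 3^14 (mod 29).
3^2 ≡ 9 (mod 29)
3^4 ≡ 23 (mod 29)
3^8 ≡ 7 (mod 29)
3^14 = 3^(8+4+2) ≡ 28 (mod 29).
Result is 28 ≡ −1, so (3/29) = −1.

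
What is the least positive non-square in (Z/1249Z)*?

(2/1249) = +1, so 2 is a residue.
(3/1249) = +1, so 3 is a residue.
(4/1249) = +1, so 4 is a residue.
(5/1249) = +1, so 5 is a residue.
(6/1249) = +1, so 6 is a residue.
(7/1249) = −1, so 7 is the smallest positive non-residue mod 1249.

7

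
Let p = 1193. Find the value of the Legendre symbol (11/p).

Reciprocity: 11 ≡ 3 and 1193 ≡ 1 (mod 4), so (11/1193) = +(1193/11).
Reduce top mod 11: now compute (5/11).
Reciprocity: 5 ≡ 1 and 11 ≡ 3 (mod 4), so (5/11) = +(11/5).
Reduce top mod 5: now compute (1/5).
Reached (1/5) = 1. Collecting the sign flips along the way, the symbol is +1.

1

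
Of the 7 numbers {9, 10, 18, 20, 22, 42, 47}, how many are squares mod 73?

(9/73) = +1 → QR.
(10/73) = -1 → non-residue.
(18/73) = +1 → QR.
(20/73) = -1 → non-residue.
(22/73) = -1 → non-residue.
(42/73) = -1 → non-residue.
(47/73) = -1 → non-residue.
Total quadratic residues among the 7: 2.

2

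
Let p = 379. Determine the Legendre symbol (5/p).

1

Euler's criterion: (5/379) ≡ 5^189 (mod 379).
5^2 ≡ 25 (mod 379)
5^4 ≡ 246 (mod 379)
5^8 ≡ 255 (mod 379)
5^16 ≡ 216 (mod 379)
5^32 ≡ 39 (mod 379)
5^64 ≡ 5 (mod 379)
5^128 ≡ 25 (mod 379)
5^189 = 5^(128+32+16+8+4+1) ≡ 1 (mod 379).
Result is 1, so (5/379) = 1.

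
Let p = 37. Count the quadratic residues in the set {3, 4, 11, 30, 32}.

(3/37) = +1 → QR.
(4/37) = +1 → QR.
(11/37) = +1 → QR.
(30/37) = +1 → QR.
(32/37) = -1 → non-residue.
Total quadratic residues among the 5: 4.

4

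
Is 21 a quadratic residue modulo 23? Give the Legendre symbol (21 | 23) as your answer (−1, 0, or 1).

Euler's criterion: (21/23) ≡ 21^11 (mod 23).
21^2 ≡ 4 (mod 23)
21^4 ≡ 16 (mod 23)
21^8 ≡ 3 (mod 23)
21^11 = 21^(8+2+1) ≡ 22 (mod 23).
Result is 22 ≡ −1, so (21/23) = −1.

-1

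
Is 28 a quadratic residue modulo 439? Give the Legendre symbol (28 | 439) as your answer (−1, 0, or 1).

1

Pull out 2^2: since 439 ≡ 7 (mod 8), (2/439) = +1, so (2/439)^2 = +1.
Reciprocity: 7 ≡ 3 and 439 ≡ 3 (mod 4), so (7/439) = −(439/7).
Reduce top mod 7: now compute (5/7).
Reciprocity: 5 ≡ 1 and 7 ≡ 3 (mod 4), so (5/7) = +(7/5).
Reduce top mod 5: now compute (2/5).
Pull out 2: since 5 ≡ 5 (mod 8), (2/5) = -1.
Reached (1/5) = 1. Collecting the sign flips along the way, the symbol is +1.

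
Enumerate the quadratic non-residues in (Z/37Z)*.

Square k = 1,…,18 (k and 37−k give the same square):
1²=1, 2²=4, 3²=9, 4²=16, 5²=25, 6²=36, 7²≡12, 8²≡27, 9²≡7, 10²≡26, 11²≡10, 12²≡33, 13²≡21, 14²≡11, 15²≡3, 16²≡34, 17²≡30, 18²≡28 (mod 37).
The residues are {1, 3, 4, 7, 9, 10, 11, 12, 16, 21, 25, 26, 27, 28, 30, 33, 34, 36}; the non-residues are the remaining 18 nonzero classes.

2,5,6,8,13,14,15,17,18,19,20,22,23,24,29,31,32,35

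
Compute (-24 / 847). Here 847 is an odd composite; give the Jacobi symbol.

1

First reduce: -24 ≡ 823 (mod 847).
Reciprocity: 823 ≡ 3 and 847 ≡ 3 (mod 4), so (823/847) = −(847/823).
Reduce top mod 823: now compute (24/823).
Pull out 2^3: since 823 ≡ 7 (mod 8), (2/823) = +1, so (2/823)^3 = +1.
Reciprocity: 3 ≡ 3 and 823 ≡ 3 (mod 4), so (3/823) = −(823/3).
Reduce top mod 3: now compute (1/3).
Reached (1/3) = 1. Collecting the sign flips along the way, the symbol is +1.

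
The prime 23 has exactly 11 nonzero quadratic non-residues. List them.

Square k = 1,…,11 (k and 23−k give the same square):
1²=1, 2²=4, 3²=9, 4²=16, 5²≡2, 6²≡13, 7²≡3, 8²≡18, 9²≡12, 10²≡8, 11²≡6 (mod 23).
The residues are {1, 2, 3, 4, 6, 8, 9, 12, 13, 16, 18}; the non-residues are the remaining 11 nonzero classes.

5 7 10 11 14 15 17 19 20 21 22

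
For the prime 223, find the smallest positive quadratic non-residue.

3

(2/223) = +1, so 2 is a residue.
(3/223) = −1, so 3 is the smallest positive non-residue mod 223.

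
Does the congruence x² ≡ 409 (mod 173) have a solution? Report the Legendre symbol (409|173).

-1

Euler's criterion: (409/173) ≡ 63^86 (mod 173).
63^2 ≡ 163 (mod 173)
63^4 ≡ 100 (mod 173)
63^8 ≡ 139 (mod 173)
63^16 ≡ 118 (mod 173)
63^32 ≡ 84 (mod 173)
63^64 ≡ 136 (mod 173)
63^86 = 63^(64+16+4+2) ≡ 172 (mod 173).
Result is 172 ≡ −1, so (409/173) = −1.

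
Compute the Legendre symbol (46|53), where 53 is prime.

1

Pull out 2: since 53 ≡ 5 (mod 8), (2/53) = -1.
Reciprocity: 23 ≡ 3 and 53 ≡ 1 (mod 4), so (23/53) = +(53/23).
Reduce top mod 23: now compute (7/23).
Reciprocity: 7 ≡ 3 and 23 ≡ 3 (mod 4), so (7/23) = −(23/7).
Reduce top mod 7: now compute (2/7).
Pull out 2: since 7 ≡ 7 (mod 8), (2/7) = +1.
Reached (1/7) = 1. Collecting the sign flips along the way, the symbol is +1.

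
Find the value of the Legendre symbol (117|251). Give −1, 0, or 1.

Reciprocity: 117 ≡ 1 and 251 ≡ 3 (mod 4), so (117/251) = +(251/117).
Reduce top mod 117: now compute (17/117).
Reciprocity: 17 ≡ 1 and 117 ≡ 1 (mod 4), so (17/117) = +(117/17).
Reduce top mod 17: now compute (15/17).
Reciprocity: 15 ≡ 3 and 17 ≡ 1 (mod 4), so (15/17) = +(17/15).
Reduce top mod 15: now compute (2/15).
Pull out 2: since 15 ≡ 7 (mod 8), (2/15) = +1.
Reached (1/15) = 1. Collecting the sign flips along the way, the symbol is +1.

1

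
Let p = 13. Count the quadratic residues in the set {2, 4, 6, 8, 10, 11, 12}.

(2/13) = -1 → non-residue.
(4/13) = +1 → QR.
(6/13) = -1 → non-residue.
(8/13) = -1 → non-residue.
(10/13) = +1 → QR.
(11/13) = -1 → non-residue.
(12/13) = +1 → QR.
Total quadratic residues among the 7: 3.

3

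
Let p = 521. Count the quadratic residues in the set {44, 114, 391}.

3

(44/521) = +1 → QR.
(114/521) = +1 → QR.
(391/521) = +1 → QR.
Total quadratic residues among the 3: 3.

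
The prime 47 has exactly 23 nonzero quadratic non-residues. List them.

Square k = 1,…,23 (k and 47−k give the same square):
1²=1, 2²=4, 3²=9, 4²=16, 5²=25, 6²=36, 7²≡2, 8²≡17, 9²≡34, 10²≡6, 11²≡27, 12²≡3, 13²≡28, 14²≡8, 15²≡37, 16²≡21, 17²≡7, 18²≡42, 19²≡32, 20²≡24, 21²≡18, 22²≡14, 23²≡12 (mod 47).
The residues are {1, 2, 3, 4, 6, 7, 8, 9, 12, 14, 16, 17, 18, 21, 24, 25, 27, 28, 32, 34, 36, 37, 42}; the non-residues are the remaining 23 nonzero classes.

5 10 11 13 15 19 20 22 23 26 29 30 31 33 35 38 39 40 41 43 44 45 46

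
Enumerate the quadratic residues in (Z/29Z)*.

Square k = 1,…,14 (k and 29−k give the same square):
1²=1, 2²=4, 3²=9, 4²=16, 5²=25, 6²≡7, 7²≡20, 8²≡6, 9²≡23, 10²≡13, 11²≡5, 12²≡28, 13²≡24, 14²≡22 (mod 29).
So the quadratic residues mod 29 are {1, 4, 5, 6, 7, 9, 13, 16, 20, 22, 23, 24, 25, 28}.

1 4 5 6 7 9 13 16 20 22 23 24 25 28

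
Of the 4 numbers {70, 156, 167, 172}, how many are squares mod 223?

(70/223) = -1 → non-residue.
(156/223) = +1 → QR.
(167/223) = -1 → non-residue.
(172/223) = +1 → QR.
Total quadratic residues among the 4: 2.

2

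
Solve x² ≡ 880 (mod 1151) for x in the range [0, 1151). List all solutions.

303, 848

Since 1151 ≡ 3 (mod 4), a square root of 880 is 880^((1151+1)/4) = 880^288 mod 1151.
Repeated squaring: 880^2≡928, 880^4≡236, 880^8≡448, 880^16≡430, 880^32≡740, 880^64≡875, 880^128≡210, 880^256≡362 (mod 1151).
880^288 = 880^(256+32) ≡ 848 (mod 1151).
Check: 848² = 719104 ≡ 880 (mod 1151). The two roots are 303 and 848.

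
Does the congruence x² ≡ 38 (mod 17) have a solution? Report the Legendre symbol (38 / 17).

Euler's criterion: (38/17) ≡ 4^8 (mod 17).
4^2 ≡ 16 (mod 17)
4^4 ≡ 1 (mod 17)
4^8 ≡ 1 (mod 17)
4^8 = 4^(8) ≡ 1 (mod 17).
Result is 1, so (38/17) = 1.

1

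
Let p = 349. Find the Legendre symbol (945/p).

-1

First reduce: 945 ≡ 247 (mod 349).
Reciprocity: 247 ≡ 3 and 349 ≡ 1 (mod 4), so (247/349) = +(349/247).
Reduce top mod 247: now compute (102/247).
Pull out 2: since 247 ≡ 7 (mod 8), (2/247) = +1.
Reciprocity: 51 ≡ 3 and 247 ≡ 3 (mod 4), so (51/247) = −(247/51).
Reduce top mod 51: now compute (43/51).
Reciprocity: 43 ≡ 3 and 51 ≡ 3 (mod 4), so (43/51) = −(51/43).
Reduce top mod 43: now compute (8/43).
Pull out 2^3: since 43 ≡ 3 (mod 8), (2/43) = -1, so (2/43)^3 = -1.
Reached (1/43) = 1. Collecting the sign flips along the way, the symbol is -1.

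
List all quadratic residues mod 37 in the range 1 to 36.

1, 3, 4, 7, 9, 10, 11, 12, 16, 21, 25, 26, 27, 28, 30, 33, 34, 36

Square k = 1,…,18 (k and 37−k give the same square):
1²=1, 2²=4, 3²=9, 4²=16, 5²=25, 6²=36, 7²≡12, 8²≡27, 9²≡7, 10²≡26, 11²≡10, 12²≡33, 13²≡21, 14²≡11, 15²≡3, 16²≡34, 17²≡30, 18²≡28 (mod 37).
So the quadratic residues mod 37 are {1, 3, 4, 7, 9, 10, 11, 12, 16, 21, 25, 26, 27, 28, 30, 33, 34, 36}.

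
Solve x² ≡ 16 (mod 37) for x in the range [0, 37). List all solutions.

4, 33

37 ≡ 1 (mod 4), so we find a root by search.
Trying successive values, 4² = 16 ≡ 16 (mod 37). The other root is 37 − 4 = 33.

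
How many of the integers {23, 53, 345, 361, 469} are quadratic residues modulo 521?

4

(23/521) = -1 → non-residue.
(53/521) = +1 → QR.
(345/521) = +1 → QR.
(361/521) = +1 → QR.
(469/521) = +1 → QR.
Total quadratic residues among the 5: 4.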